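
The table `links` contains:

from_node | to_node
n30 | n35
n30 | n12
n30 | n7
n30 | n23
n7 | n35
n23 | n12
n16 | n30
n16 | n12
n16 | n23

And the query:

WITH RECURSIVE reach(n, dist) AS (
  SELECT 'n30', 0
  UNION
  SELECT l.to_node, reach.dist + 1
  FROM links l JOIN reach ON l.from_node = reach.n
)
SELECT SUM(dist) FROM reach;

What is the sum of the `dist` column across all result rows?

Base: (n30, dist=0).
Iteration 1: edges from {n30} -> (n12, dist=1), (n23, dist=1), (n35, dist=1), (n7, dist=1).
Iteration 2: edges from {n12,n23,n35,n7} -> (n12, dist=2), (n35, dist=2).
Iteration 3: no outgoing edges from {n12,n35}; recursion stops.
SUM(dist) = 0 + 1 + 1 + 1 + 1 + 2 + 2 = 8.

8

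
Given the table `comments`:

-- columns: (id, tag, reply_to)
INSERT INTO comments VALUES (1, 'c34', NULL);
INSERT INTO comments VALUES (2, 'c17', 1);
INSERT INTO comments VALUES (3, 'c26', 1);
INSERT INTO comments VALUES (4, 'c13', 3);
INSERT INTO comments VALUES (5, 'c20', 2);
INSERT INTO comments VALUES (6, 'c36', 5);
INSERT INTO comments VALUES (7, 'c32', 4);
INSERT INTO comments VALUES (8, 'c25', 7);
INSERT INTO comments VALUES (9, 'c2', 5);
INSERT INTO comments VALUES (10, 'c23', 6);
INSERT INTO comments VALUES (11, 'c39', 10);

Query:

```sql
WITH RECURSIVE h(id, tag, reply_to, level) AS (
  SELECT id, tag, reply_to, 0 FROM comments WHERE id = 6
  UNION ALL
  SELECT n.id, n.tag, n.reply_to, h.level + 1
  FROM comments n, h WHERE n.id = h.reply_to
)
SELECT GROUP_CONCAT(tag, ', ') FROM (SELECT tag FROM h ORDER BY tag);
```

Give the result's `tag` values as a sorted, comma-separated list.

Base: id=6 (c36), reply_to=5, level 0.
Iteration 1: join on id=5 -> c20 (id 5, reply_to=2, level 1).
Iteration 2: join on id=2 -> c17 (id 2, reply_to=1, level 2).
Iteration 3: join on id=1 -> c34 (id 1, reply_to=NULL, level 3).
Iteration 4: reply_to is NULL; no match; recursion stops.

c17, c20, c34, c36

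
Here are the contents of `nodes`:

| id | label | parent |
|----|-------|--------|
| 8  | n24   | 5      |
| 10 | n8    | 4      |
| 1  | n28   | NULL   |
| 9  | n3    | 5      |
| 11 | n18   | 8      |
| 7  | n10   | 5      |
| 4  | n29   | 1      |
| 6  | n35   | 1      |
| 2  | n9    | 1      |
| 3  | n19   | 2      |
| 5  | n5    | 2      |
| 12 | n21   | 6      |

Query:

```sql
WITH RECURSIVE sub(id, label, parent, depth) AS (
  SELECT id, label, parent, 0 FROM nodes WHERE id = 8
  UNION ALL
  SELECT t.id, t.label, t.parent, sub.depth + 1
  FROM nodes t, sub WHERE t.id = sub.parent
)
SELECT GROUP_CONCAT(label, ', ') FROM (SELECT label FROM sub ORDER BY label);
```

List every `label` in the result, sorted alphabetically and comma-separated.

n24, n28, n5, n9

Base: id=8 (n24), parent=5, depth 0.
Iteration 1: join on id=5 -> n5 (id 5, parent=2, depth 1).
Iteration 2: join on id=2 -> n9 (id 2, parent=1, depth 2).
Iteration 3: join on id=1 -> n28 (id 1, parent=NULL, depth 3).
Iteration 4: parent is NULL; no match; recursion stops.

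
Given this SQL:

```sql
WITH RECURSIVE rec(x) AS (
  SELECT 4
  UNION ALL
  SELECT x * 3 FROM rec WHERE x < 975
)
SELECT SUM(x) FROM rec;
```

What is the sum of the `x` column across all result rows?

Base: x=4.
Iteration 1: 4 < 975 holds -> x = 4 * 3 = 12.
Iteration 2: 12 < 975 holds -> x = 12 * 3 = 36.
Iteration 3: 36 < 975 holds -> x = 36 * 3 = 108.
Iteration 4: 108 < 975 holds -> x = 108 * 3 = 324.
Iteration 5: 324 < 975 holds -> x = 324 * 3 = 972.
Iteration 6: 972 < 975 holds -> x = 972 * 3 = 2916.
Iteration 7: 2916 < 975 fails; recursion stops.
SUM(x) = 4 + 12 + 36 + 108 + 324 + 972 + 2916 = 4372.

4372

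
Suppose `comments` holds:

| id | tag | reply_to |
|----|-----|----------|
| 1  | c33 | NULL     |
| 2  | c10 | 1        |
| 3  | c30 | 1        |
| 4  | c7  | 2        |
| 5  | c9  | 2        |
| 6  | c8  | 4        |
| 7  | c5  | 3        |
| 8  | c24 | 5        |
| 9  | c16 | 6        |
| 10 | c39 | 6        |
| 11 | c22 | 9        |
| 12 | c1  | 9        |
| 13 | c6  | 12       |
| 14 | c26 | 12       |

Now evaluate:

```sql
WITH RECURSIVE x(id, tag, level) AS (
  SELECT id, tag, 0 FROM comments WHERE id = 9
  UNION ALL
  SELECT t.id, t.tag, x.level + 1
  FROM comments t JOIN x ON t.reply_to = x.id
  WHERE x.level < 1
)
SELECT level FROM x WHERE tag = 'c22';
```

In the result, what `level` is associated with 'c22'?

Base: id=9 (c16) at level 0.
Iteration 1: rows with reply_to in {9} -> c22 (id 11, level 1), c1 (id 12, level 1).
Iteration 2: level < 1 fails for all current rows; recursion stops.

1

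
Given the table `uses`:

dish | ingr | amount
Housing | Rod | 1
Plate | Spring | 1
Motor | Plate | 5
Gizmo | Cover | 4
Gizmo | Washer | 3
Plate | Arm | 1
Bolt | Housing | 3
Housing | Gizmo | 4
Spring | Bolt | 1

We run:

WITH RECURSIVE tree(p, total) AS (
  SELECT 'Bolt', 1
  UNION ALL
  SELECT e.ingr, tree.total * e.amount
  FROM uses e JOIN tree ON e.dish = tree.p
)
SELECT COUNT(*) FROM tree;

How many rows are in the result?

6

Base: (Bolt, total=1).
Iteration 1: components of {Bolt} -> Housing = 1*3 = 3.
Iteration 2: components of {Housing} -> Gizmo = 3*4 = 12, Rod = 3*1 = 3.
Iteration 3: components of {Gizmo,Rod} -> Cover = 12*4 = 48, Washer = 12*3 = 36.
Iteration 4: no further components; recursion stops.
Total rows emitted: 6.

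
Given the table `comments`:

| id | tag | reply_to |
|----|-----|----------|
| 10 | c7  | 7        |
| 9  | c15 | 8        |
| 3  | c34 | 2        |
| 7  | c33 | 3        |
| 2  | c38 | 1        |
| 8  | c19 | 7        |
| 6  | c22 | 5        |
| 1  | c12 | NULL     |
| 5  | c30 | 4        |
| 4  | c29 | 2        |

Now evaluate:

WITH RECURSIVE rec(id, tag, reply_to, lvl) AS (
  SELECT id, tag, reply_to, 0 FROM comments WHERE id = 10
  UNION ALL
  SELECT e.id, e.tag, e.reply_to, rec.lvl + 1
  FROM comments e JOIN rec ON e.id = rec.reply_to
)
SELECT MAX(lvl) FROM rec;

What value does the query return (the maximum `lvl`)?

4

Base: id=10 (c7), reply_to=7, lvl 0.
Iteration 1: join on id=7 -> c33 (id 7, reply_to=3, lvl 1).
Iteration 2: join on id=3 -> c34 (id 3, reply_to=2, lvl 2).
Iteration 3: join on id=2 -> c38 (id 2, reply_to=1, lvl 3).
Iteration 4: join on id=1 -> c12 (id 1, reply_to=NULL, lvl 4).
Iteration 5: reply_to is NULL; no match; recursion stops.
lvl values: 0, 1, 2, 3, 4; the maximum is 4.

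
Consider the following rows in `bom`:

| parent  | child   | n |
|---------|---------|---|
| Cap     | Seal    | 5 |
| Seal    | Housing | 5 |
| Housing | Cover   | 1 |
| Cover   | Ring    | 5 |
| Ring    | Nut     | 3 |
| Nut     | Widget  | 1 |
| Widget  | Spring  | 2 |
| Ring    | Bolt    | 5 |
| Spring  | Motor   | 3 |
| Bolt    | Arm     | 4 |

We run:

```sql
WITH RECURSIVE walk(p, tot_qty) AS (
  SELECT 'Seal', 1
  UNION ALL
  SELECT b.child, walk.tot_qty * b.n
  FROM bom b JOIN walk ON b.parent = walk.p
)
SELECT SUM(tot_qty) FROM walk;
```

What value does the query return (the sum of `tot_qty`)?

Base: (Seal, tot_qty=1).
Iteration 1: components of {Seal} -> Housing = 1*5 = 5.
Iteration 2: components of {Housing} -> Cover = 5*1 = 5.
Iteration 3: components of {Cover} -> Ring = 5*5 = 25.
Iteration 4: components of {Ring} -> Bolt = 25*5 = 125, Nut = 25*3 = 75.
Iteration 5: components of {Bolt,Nut} -> Arm = 125*4 = 500, Widget = 75*1 = 75.
Iteration 6: components of {Arm,Widget} -> Spring = 75*2 = 150.
Iteration 7: components of {Spring} -> Motor = 150*3 = 450.
Iteration 8: no further components; recursion stops.
SUM(tot_qty) = 1 + 5 + 5 + 25 + 75 + 125 + 75 + 500 + 150 + 450 = 1411.

1411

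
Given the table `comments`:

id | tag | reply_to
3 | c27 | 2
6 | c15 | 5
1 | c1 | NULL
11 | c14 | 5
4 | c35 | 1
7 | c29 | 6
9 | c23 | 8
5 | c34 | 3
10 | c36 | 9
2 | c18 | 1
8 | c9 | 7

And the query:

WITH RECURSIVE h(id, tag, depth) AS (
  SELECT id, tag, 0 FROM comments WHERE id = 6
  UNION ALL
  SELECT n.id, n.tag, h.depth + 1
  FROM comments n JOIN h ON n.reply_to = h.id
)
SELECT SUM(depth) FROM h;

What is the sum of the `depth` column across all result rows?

Base: id=6 (c15) at depth 0.
Iteration 1: rows with reply_to in {6} -> c29 (id 7, depth 1).
Iteration 2: rows with reply_to in {7} -> c9 (id 8, depth 2).
Iteration 3: rows with reply_to in {8} -> c23 (id 9, depth 3).
Iteration 4: rows with reply_to in {9} -> c36 (id 10, depth 4).
Iteration 5: no rows with reply_to in {10}; recursion stops.
SUM(depth) = 0 + 1 + 2 + 3 + 4 = 10.

10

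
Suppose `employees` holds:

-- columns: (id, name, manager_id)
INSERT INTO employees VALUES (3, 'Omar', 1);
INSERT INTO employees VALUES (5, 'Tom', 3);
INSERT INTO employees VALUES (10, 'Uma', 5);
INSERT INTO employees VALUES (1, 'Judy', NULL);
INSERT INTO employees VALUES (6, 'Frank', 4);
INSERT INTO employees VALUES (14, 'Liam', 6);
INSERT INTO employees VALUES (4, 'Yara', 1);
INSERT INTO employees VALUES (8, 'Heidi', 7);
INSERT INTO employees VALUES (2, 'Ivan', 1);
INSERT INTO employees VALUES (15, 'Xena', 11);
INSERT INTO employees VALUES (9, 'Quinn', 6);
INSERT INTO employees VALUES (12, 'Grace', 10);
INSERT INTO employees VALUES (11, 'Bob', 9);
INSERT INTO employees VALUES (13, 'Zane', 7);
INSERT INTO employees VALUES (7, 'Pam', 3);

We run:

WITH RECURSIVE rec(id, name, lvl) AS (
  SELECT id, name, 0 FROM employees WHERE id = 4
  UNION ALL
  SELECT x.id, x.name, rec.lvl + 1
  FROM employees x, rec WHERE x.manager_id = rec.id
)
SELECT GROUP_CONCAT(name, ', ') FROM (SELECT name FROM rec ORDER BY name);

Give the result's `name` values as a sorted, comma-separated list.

Bob, Frank, Liam, Quinn, Xena, Yara

Base: id=4 (Yara) at lvl 0.
Iteration 1: rows with manager_id in {4} -> Frank (id 6, lvl 1).
Iteration 2: rows with manager_id in {6} -> Quinn (id 9, lvl 2), Liam (id 14, lvl 2).
Iteration 3: rows with manager_id in {9,14} -> Bob (id 11, lvl 3).
Iteration 4: rows with manager_id in {11} -> Xena (id 15, lvl 4).
Iteration 5: no rows with manager_id in {15}; recursion stops.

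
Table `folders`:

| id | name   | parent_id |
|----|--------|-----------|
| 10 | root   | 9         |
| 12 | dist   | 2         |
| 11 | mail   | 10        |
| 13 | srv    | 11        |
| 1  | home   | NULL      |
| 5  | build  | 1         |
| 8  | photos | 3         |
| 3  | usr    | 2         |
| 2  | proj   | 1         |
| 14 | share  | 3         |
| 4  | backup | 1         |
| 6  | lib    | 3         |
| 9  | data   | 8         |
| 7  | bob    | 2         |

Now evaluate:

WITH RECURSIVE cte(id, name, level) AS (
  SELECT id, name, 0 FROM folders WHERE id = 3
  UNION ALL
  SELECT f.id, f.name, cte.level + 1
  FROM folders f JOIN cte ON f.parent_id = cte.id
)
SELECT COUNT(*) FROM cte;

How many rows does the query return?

Base: id=3 (usr) at level 0.
Iteration 1: rows with parent_id in {3} -> lib (id 6, level 1), photos (id 8, level 1), share (id 14, level 1).
Iteration 2: rows with parent_id in {6,8,14} -> data (id 9, level 2).
Iteration 3: rows with parent_id in {9} -> root (id 10, level 3).
Iteration 4: rows with parent_id in {10} -> mail (id 11, level 4).
Iteration 5: rows with parent_id in {11} -> srv (id 13, level 5).
Iteration 6: no rows with parent_id in {13}; recursion stops.
Total rows emitted: 8.

8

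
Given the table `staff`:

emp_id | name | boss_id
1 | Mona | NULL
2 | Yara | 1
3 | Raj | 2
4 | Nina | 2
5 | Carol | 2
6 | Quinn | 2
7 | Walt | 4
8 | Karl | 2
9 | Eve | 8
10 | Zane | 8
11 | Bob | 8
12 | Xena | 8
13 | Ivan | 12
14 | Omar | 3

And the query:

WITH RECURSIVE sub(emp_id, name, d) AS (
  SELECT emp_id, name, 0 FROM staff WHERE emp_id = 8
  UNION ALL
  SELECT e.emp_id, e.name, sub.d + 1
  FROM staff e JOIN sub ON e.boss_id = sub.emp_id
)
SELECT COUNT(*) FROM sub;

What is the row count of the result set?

Base: emp_id=8 (Karl) at d 0.
Iteration 1: rows with boss_id in {8} -> Eve (id 9, d 1), Zane (id 10, d 1), Bob (id 11, d 1), Xena (id 12, d 1).
Iteration 2: rows with boss_id in {9,10,11,12} -> Ivan (id 13, d 2).
Iteration 3: no rows with boss_id in {13}; recursion stops.
Total rows emitted: 6.

6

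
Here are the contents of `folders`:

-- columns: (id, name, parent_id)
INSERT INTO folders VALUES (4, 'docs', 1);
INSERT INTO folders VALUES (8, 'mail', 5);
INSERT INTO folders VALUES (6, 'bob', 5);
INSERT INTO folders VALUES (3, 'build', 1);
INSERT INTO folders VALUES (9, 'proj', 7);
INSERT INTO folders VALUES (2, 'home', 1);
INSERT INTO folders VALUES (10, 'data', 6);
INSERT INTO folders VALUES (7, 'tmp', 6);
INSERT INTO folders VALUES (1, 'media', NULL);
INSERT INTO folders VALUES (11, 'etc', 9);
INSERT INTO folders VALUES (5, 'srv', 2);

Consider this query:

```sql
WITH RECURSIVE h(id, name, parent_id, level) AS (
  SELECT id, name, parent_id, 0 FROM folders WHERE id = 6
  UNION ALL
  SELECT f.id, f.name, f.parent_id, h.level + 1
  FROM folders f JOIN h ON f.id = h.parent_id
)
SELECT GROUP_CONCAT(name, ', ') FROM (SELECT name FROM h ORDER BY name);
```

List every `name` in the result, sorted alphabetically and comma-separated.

bob, home, media, srv

Base: id=6 (bob), parent_id=5, level 0.
Iteration 1: join on id=5 -> srv (id 5, parent_id=2, level 1).
Iteration 2: join on id=2 -> home (id 2, parent_id=1, level 2).
Iteration 3: join on id=1 -> media (id 1, parent_id=NULL, level 3).
Iteration 4: parent_id is NULL; no match; recursion stops.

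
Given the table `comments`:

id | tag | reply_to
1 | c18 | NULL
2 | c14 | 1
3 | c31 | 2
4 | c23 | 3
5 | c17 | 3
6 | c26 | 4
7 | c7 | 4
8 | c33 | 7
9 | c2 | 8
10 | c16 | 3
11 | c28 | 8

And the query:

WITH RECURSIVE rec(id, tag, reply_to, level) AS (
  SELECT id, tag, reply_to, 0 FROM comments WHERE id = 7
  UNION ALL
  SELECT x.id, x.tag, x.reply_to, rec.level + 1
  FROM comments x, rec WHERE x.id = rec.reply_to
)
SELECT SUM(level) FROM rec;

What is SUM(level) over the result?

Base: id=7 (c7), reply_to=4, level 0.
Iteration 1: join on id=4 -> c23 (id 4, reply_to=3, level 1).
Iteration 2: join on id=3 -> c31 (id 3, reply_to=2, level 2).
Iteration 3: join on id=2 -> c14 (id 2, reply_to=1, level 3).
Iteration 4: join on id=1 -> c18 (id 1, reply_to=NULL, level 4).
Iteration 5: reply_to is NULL; no match; recursion stops.
SUM(level) = 0 + 1 + 2 + 3 + 4 = 10.

10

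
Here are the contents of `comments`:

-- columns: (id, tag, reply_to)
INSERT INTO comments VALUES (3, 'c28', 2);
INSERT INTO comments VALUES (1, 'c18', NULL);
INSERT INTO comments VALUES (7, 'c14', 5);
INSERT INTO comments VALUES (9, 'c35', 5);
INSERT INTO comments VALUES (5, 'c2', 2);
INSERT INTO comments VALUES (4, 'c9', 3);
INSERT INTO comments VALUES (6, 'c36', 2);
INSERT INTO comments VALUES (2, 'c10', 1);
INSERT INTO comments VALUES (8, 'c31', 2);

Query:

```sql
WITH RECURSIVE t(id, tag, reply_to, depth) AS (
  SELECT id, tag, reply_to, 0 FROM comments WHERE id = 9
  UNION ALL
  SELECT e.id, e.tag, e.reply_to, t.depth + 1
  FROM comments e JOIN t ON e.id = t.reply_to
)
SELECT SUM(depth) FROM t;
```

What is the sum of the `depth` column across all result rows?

6

Base: id=9 (c35), reply_to=5, depth 0.
Iteration 1: join on id=5 -> c2 (id 5, reply_to=2, depth 1).
Iteration 2: join on id=2 -> c10 (id 2, reply_to=1, depth 2).
Iteration 3: join on id=1 -> c18 (id 1, reply_to=NULL, depth 3).
Iteration 4: reply_to is NULL; no match; recursion stops.
SUM(depth) = 0 + 1 + 2 + 3 = 6.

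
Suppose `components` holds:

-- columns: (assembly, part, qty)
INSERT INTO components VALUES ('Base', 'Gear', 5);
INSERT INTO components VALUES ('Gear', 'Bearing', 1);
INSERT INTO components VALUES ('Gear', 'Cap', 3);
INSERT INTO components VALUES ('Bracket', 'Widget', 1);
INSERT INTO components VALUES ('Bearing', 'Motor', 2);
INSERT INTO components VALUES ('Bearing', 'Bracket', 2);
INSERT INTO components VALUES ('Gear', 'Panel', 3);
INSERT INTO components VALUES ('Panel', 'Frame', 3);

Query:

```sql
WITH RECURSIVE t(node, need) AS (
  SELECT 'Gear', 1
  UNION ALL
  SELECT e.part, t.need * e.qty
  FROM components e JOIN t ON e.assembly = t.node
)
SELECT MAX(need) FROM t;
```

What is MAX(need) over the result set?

Base: (Gear, need=1).
Iteration 1: components of {Gear} -> Bearing = 1*1 = 1, Cap = 1*3 = 3, Panel = 1*3 = 3.
Iteration 2: components of {Bearing,Cap,Panel} -> Bracket = 1*2 = 2, Frame = 3*3 = 9, Motor = 1*2 = 2.
Iteration 3: components of {Bracket,Frame,Motor} -> Widget = 2*1 = 2.
Iteration 4: no further components; recursion stops.
need values: 1, 3, 3, 1, 9, 2, 2, 2; the maximum is 9.

9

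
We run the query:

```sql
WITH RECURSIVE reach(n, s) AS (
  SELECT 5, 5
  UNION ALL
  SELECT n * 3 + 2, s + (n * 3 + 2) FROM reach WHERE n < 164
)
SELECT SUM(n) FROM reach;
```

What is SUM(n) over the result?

721

Base: n=5, s=5.
Iteration 1: 5 < 164 holds -> n = 5 * 3 + 2 = 17, s = 5 + 17 = 22.
Iteration 2: 17 < 164 holds -> n = 17 * 3 + 2 = 53, s = 22 + 53 = 75.
Iteration 3: 53 < 164 holds -> n = 53 * 3 + 2 = 161, s = 75 + 161 = 236.
Iteration 4: 161 < 164 holds -> n = 161 * 3 + 2 = 485, s = 236 + 485 = 721.
Iteration 5: 485 < 164 fails; recursion stops.
SUM(n) = 5 + 17 + 53 + 161 + 485 = 721.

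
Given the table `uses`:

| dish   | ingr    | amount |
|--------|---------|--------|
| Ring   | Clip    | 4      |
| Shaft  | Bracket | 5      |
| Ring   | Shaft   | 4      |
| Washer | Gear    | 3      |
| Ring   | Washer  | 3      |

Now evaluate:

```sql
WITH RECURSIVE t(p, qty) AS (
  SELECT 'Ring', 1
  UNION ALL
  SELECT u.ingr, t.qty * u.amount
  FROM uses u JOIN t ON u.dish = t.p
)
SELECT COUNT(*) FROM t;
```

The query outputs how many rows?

6

Base: (Ring, qty=1).
Iteration 1: components of {Ring} -> Clip = 1*4 = 4, Shaft = 1*4 = 4, Washer = 1*3 = 3.
Iteration 2: components of {Clip,Shaft,Washer} -> Bracket = 4*5 = 20, Gear = 3*3 = 9.
Iteration 3: no further components; recursion stops.
Total rows emitted: 6.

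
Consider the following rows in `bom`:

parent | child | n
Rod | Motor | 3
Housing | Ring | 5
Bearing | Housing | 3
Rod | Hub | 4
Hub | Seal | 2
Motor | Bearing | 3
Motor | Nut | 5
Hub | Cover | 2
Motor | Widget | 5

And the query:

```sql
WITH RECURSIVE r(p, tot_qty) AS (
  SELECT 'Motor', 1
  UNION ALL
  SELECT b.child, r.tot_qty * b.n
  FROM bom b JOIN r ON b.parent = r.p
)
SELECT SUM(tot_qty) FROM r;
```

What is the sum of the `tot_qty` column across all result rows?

Base: (Motor, tot_qty=1).
Iteration 1: components of {Motor} -> Bearing = 1*3 = 3, Nut = 1*5 = 5, Widget = 1*5 = 5.
Iteration 2: components of {Bearing,Nut,Widget} -> Housing = 3*3 = 9.
Iteration 3: components of {Housing} -> Ring = 9*5 = 45.
Iteration 4: no further components; recursion stops.
SUM(tot_qty) = 1 + 3 + 5 + 5 + 9 + 45 = 68.

68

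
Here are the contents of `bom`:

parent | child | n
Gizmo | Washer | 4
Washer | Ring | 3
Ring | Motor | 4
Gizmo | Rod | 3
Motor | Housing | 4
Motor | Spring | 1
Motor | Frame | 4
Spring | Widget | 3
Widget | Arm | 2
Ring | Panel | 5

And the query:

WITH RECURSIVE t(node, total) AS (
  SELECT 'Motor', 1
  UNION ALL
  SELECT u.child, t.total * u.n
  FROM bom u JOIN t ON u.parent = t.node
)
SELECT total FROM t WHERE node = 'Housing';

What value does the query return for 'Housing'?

4

Base: (Motor, total=1).
Iteration 1: components of {Motor} -> Frame = 1*4 = 4, Housing = 1*4 = 4, Spring = 1*1 = 1.
Iteration 2: components of {Frame,Housing,Spring} -> Widget = 1*3 = 3.
Iteration 3: components of {Widget} -> Arm = 3*2 = 6.
Iteration 4: no further components; recursion stops.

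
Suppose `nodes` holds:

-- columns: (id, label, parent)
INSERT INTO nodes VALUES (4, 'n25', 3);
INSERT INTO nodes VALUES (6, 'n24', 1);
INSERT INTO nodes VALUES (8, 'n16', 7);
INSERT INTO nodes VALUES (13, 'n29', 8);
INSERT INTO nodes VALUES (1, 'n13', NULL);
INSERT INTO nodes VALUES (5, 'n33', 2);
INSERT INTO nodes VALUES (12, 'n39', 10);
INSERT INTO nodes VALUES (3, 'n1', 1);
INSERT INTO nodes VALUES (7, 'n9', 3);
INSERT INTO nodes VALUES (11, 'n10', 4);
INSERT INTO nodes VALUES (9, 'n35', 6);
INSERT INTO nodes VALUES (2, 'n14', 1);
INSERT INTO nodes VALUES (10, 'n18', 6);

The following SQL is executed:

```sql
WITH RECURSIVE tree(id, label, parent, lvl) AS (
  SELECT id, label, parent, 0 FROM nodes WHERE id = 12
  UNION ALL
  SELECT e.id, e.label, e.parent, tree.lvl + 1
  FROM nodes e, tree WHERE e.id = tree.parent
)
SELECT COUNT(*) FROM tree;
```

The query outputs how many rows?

4

Base: id=12 (n39), parent=10, lvl 0.
Iteration 1: join on id=10 -> n18 (id 10, parent=6, lvl 1).
Iteration 2: join on id=6 -> n24 (id 6, parent=1, lvl 2).
Iteration 3: join on id=1 -> n13 (id 1, parent=NULL, lvl 3).
Iteration 4: parent is NULL; no match; recursion stops.
Total rows emitted: 4.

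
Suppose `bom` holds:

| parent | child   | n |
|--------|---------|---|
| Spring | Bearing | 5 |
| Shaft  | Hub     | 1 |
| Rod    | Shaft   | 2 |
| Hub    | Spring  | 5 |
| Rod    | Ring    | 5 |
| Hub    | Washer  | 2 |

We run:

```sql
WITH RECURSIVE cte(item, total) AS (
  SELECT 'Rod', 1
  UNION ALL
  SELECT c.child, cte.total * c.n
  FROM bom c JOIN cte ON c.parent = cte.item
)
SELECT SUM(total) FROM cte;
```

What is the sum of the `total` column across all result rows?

Base: (Rod, total=1).
Iteration 1: components of {Rod} -> Ring = 1*5 = 5, Shaft = 1*2 = 2.
Iteration 2: components of {Ring,Shaft} -> Hub = 2*1 = 2.
Iteration 3: components of {Hub} -> Spring = 2*5 = 10, Washer = 2*2 = 4.
Iteration 4: components of {Spring,Washer} -> Bearing = 10*5 = 50.
Iteration 5: no further components; recursion stops.
SUM(total) = 1 + 2 + 5 + 2 + 4 + 10 + 50 = 74.

74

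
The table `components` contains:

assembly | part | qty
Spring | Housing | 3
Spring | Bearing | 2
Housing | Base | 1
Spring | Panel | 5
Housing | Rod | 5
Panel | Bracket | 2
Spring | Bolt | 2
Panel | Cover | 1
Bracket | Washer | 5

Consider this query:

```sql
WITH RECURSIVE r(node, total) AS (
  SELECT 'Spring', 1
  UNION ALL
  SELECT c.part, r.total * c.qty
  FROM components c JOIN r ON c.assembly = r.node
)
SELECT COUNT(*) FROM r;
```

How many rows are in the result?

10

Base: (Spring, total=1).
Iteration 1: components of {Spring} -> Bearing = 1*2 = 2, Bolt = 1*2 = 2, Housing = 1*3 = 3, Panel = 1*5 = 5.
Iteration 2: components of {Bearing,Bolt,Housing,Panel} -> Base = 3*1 = 3, Bracket = 5*2 = 10, Cover = 5*1 = 5, Rod = 3*5 = 15.
Iteration 3: components of {Base,Bracket,Cover,Rod} -> Washer = 10*5 = 50.
Iteration 4: no further components; recursion stops.
Total rows emitted: 10.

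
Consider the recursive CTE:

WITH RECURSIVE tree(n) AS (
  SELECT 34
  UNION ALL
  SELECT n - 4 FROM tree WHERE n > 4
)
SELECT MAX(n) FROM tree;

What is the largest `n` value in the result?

Base: n=34.
Iteration 1: 34 > 4 holds -> n = 34 - 4 = 30.
Iteration 2: 30 > 4 holds -> n = 30 - 4 = 26.
Iteration 3: 26 > 4 holds -> n = 26 - 4 = 22.
Iteration 4: 22 > 4 holds -> n = 22 - 4 = 18.
Iteration 5: 18 > 4 holds -> n = 18 - 4 = 14.
Iteration 6: 14 > 4 holds -> n = 14 - 4 = 10.
Iteration 7: 10 > 4 holds -> n = 10 - 4 = 6.
Iteration 8: 6 > 4 holds -> n = 6 - 4 = 2.
Iteration 9: 2 > 4 fails; recursion stops.
n values: 34, 30, 26, 22, 18, 14, 10, 6, 2; the maximum is 34.

34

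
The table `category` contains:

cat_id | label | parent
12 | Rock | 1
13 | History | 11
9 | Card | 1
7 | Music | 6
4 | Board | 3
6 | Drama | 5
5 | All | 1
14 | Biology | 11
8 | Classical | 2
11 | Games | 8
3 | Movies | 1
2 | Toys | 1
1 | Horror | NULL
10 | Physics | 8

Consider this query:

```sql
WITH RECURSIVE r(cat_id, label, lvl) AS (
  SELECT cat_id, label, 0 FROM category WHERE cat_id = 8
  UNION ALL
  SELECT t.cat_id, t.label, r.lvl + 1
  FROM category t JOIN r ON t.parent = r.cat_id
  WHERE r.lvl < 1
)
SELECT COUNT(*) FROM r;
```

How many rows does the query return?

Base: cat_id=8 (Classical) at lvl 0.
Iteration 1: rows with parent in {8} -> Physics (id 10, lvl 1), Games (id 11, lvl 1).
Iteration 2: lvl < 1 fails for all current rows; recursion stops.
Total rows emitted: 3.

3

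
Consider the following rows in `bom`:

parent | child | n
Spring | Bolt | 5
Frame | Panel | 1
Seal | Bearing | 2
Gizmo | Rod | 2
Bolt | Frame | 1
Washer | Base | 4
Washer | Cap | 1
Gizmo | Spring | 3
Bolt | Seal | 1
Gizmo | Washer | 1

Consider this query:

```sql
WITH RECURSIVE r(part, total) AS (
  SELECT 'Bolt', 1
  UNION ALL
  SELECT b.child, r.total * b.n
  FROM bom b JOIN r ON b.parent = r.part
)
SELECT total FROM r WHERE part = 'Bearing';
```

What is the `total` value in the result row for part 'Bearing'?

Base: (Bolt, total=1).
Iteration 1: components of {Bolt} -> Frame = 1*1 = 1, Seal = 1*1 = 1.
Iteration 2: components of {Frame,Seal} -> Bearing = 1*2 = 2, Panel = 1*1 = 1.
Iteration 3: no further components; recursion stops.

2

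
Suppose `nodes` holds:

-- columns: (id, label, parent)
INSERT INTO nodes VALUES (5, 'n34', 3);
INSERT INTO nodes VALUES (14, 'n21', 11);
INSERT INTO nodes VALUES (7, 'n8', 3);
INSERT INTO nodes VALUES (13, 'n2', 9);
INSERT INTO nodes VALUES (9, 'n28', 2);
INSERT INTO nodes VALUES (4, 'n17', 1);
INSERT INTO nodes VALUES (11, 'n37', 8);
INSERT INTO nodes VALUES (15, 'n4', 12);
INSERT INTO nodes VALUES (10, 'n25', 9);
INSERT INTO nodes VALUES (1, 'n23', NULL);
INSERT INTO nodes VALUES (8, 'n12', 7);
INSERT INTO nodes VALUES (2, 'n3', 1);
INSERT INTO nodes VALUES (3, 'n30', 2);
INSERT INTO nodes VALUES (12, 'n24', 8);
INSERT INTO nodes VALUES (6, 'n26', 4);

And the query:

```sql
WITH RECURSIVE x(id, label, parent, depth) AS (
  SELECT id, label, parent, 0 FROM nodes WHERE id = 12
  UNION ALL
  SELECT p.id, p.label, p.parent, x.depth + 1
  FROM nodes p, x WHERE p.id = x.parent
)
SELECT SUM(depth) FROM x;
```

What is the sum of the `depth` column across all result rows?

15

Base: id=12 (n24), parent=8, depth 0.
Iteration 1: join on id=8 -> n12 (id 8, parent=7, depth 1).
Iteration 2: join on id=7 -> n8 (id 7, parent=3, depth 2).
Iteration 3: join on id=3 -> n30 (id 3, parent=2, depth 3).
Iteration 4: join on id=2 -> n3 (id 2, parent=1, depth 4).
Iteration 5: join on id=1 -> n23 (id 1, parent=NULL, depth 5).
Iteration 6: parent is NULL; no match; recursion stops.
SUM(depth) = 0 + 1 + 2 + 3 + 4 + 5 = 15.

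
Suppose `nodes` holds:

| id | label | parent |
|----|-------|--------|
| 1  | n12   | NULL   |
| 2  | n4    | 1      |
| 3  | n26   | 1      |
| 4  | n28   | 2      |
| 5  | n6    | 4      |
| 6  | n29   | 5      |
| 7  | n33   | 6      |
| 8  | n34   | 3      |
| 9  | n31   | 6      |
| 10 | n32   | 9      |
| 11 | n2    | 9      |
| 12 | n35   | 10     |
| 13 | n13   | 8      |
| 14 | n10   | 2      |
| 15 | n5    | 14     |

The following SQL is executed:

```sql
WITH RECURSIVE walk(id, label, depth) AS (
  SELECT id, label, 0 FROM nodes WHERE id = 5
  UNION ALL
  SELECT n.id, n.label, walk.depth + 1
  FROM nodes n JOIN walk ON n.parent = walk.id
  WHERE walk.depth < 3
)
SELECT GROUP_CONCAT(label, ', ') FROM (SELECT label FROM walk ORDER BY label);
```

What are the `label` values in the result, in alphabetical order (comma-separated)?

Base: id=5 (n6) at depth 0.
Iteration 1: rows with parent in {5} -> n29 (id 6, depth 1).
Iteration 2: rows with parent in {6} -> n33 (id 7, depth 2), n31 (id 9, depth 2).
Iteration 3: rows with parent in {7,9} -> n32 (id 10, depth 3), n2 (id 11, depth 3).
Iteration 4: depth < 3 fails for all current rows; recursion stops.

n2, n29, n31, n32, n33, n6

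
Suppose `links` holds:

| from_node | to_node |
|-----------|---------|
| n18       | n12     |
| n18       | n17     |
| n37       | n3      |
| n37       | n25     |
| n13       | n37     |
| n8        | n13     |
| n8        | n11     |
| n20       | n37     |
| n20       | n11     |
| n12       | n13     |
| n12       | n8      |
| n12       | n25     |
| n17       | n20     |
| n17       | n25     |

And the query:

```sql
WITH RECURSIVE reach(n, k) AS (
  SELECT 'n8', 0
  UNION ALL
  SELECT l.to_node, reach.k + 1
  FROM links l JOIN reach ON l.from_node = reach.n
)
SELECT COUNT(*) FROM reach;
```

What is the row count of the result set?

6

Base: (n8, k=0).
Iteration 1: edges from {n8} -> (n11, k=1), (n13, k=1).
Iteration 2: edges from {n11,n13} -> (n37, k=2).
Iteration 3: edges from {n37} -> (n25, k=3), (n3, k=3).
Iteration 4: no outgoing edges from {n25,n3}; recursion stops.
Total rows emitted: 6.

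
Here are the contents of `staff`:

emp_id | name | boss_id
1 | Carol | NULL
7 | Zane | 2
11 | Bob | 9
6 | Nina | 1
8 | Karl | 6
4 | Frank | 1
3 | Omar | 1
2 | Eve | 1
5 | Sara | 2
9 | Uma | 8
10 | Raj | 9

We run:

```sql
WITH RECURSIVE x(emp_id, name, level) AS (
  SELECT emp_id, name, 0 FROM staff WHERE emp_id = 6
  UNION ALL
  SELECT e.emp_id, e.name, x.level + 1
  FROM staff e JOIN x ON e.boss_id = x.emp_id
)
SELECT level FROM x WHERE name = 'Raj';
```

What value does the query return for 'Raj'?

3

Base: emp_id=6 (Nina) at level 0.
Iteration 1: rows with boss_id in {6} -> Karl (id 8, level 1).
Iteration 2: rows with boss_id in {8} -> Uma (id 9, level 2).
Iteration 3: rows with boss_id in {9} -> Raj (id 10, level 3), Bob (id 11, level 3).
Iteration 4: no rows with boss_id in {10,11}; recursion stops.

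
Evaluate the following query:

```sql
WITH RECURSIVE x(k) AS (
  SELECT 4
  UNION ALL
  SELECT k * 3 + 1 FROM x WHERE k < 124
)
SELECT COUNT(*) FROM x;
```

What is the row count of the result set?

Base: k=4.
Iteration 1: 4 < 124 holds -> k = 4 * 3 + 1 = 13.
Iteration 2: 13 < 124 holds -> k = 13 * 3 + 1 = 40.
Iteration 3: 40 < 124 holds -> k = 40 * 3 + 1 = 121.
Iteration 4: 121 < 124 holds -> k = 121 * 3 + 1 = 364.
Iteration 5: 364 < 124 fails; recursion stops.
Total rows emitted: 5.

5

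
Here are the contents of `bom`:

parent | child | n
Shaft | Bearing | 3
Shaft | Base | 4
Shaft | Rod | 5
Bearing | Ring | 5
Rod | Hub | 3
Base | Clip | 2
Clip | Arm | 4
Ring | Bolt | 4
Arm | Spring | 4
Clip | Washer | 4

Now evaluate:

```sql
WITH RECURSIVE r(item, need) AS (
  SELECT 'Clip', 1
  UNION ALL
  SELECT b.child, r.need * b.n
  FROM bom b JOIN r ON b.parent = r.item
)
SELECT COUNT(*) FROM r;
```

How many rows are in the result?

Base: (Clip, need=1).
Iteration 1: components of {Clip} -> Arm = 1*4 = 4, Washer = 1*4 = 4.
Iteration 2: components of {Arm,Washer} -> Spring = 4*4 = 16.
Iteration 3: no further components; recursion stops.
Total rows emitted: 4.

4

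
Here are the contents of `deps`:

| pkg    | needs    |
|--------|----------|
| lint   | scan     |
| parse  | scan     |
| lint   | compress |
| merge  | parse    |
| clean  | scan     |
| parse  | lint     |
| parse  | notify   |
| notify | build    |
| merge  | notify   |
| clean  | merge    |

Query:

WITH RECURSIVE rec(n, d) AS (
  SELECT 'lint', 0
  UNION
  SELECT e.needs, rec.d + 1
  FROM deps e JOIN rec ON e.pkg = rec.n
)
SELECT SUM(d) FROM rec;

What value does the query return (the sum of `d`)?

Base: (lint, d=0).
Iteration 1: edges from {lint} -> (compress, d=1), (scan, d=1).
Iteration 2: no outgoing edges from {compress,scan}; recursion stops.
SUM(d) = 0 + 1 + 1 = 2.

2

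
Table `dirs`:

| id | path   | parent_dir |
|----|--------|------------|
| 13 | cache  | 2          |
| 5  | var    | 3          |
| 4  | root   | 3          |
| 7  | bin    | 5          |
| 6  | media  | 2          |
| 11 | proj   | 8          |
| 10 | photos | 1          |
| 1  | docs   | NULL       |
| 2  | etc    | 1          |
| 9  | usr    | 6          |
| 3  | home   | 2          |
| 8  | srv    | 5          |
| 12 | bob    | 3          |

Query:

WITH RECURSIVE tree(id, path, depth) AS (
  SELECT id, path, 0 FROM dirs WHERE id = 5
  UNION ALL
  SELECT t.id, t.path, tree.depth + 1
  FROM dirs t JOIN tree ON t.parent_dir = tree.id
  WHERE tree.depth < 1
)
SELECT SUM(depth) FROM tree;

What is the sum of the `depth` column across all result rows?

2

Base: id=5 (var) at depth 0.
Iteration 1: rows with parent_dir in {5} -> bin (id 7, depth 1), srv (id 8, depth 1).
Iteration 2: depth < 1 fails for all current rows; recursion stops.
SUM(depth) = 0 + 1 + 1 = 2.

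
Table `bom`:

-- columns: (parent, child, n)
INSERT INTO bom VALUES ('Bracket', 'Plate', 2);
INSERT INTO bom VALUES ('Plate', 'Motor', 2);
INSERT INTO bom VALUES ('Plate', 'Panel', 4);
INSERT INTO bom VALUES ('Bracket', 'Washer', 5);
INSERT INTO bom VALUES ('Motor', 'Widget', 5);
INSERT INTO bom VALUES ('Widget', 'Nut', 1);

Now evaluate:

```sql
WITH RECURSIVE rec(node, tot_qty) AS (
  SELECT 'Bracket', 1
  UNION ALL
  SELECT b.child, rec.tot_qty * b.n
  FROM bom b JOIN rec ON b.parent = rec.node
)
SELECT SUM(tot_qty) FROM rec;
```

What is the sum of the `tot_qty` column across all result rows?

Base: (Bracket, tot_qty=1).
Iteration 1: components of {Bracket} -> Plate = 1*2 = 2, Washer = 1*5 = 5.
Iteration 2: components of {Plate,Washer} -> Motor = 2*2 = 4, Panel = 2*4 = 8.
Iteration 3: components of {Motor,Panel} -> Widget = 4*5 = 20.
Iteration 4: components of {Widget} -> Nut = 20*1 = 20.
Iteration 5: no further components; recursion stops.
SUM(tot_qty) = 1 + 2 + 5 + 4 + 8 + 20 + 20 = 60.

60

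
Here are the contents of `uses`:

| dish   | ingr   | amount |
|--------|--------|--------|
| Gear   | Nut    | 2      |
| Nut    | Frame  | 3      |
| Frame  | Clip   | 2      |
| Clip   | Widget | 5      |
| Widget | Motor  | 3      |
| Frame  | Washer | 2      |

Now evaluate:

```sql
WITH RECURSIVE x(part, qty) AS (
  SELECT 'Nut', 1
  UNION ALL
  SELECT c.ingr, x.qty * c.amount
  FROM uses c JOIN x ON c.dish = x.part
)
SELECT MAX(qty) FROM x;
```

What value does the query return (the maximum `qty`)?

90

Base: (Nut, qty=1).
Iteration 1: components of {Nut} -> Frame = 1*3 = 3.
Iteration 2: components of {Frame} -> Clip = 3*2 = 6, Washer = 3*2 = 6.
Iteration 3: components of {Clip,Washer} -> Widget = 6*5 = 30.
Iteration 4: components of {Widget} -> Motor = 30*3 = 90.
Iteration 5: no further components; recursion stops.
qty values: 1, 3, 6, 6, 30, 90; the maximum is 90.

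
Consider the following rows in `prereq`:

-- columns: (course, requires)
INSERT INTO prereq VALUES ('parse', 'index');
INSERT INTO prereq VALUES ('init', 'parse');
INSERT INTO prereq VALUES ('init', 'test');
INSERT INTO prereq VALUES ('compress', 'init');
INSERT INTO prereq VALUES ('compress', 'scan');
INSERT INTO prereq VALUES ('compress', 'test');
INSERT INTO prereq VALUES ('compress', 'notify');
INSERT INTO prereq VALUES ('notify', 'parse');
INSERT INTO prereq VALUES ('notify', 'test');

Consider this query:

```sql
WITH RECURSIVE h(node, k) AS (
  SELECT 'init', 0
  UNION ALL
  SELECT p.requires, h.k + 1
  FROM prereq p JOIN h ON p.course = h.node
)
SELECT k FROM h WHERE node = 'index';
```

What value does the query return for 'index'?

Base: (init, k=0).
Iteration 1: edges from {init} -> (parse, k=1), (test, k=1).
Iteration 2: edges from {parse,test} -> (index, k=2).
Iteration 3: no outgoing edges from {index}; recursion stops.

2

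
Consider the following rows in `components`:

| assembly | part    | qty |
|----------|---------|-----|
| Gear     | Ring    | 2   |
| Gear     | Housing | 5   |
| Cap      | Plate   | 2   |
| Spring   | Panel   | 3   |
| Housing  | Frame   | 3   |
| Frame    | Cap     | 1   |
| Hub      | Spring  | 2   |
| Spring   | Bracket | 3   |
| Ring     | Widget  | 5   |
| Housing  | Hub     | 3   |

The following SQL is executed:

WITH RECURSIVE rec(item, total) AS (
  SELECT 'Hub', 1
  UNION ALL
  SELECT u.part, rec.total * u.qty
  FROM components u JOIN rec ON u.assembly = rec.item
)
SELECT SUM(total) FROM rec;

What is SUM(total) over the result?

Base: (Hub, total=1).
Iteration 1: components of {Hub} -> Spring = 1*2 = 2.
Iteration 2: components of {Spring} -> Bracket = 2*3 = 6, Panel = 2*3 = 6.
Iteration 3: no further components; recursion stops.
SUM(total) = 1 + 2 + 6 + 6 = 15.

15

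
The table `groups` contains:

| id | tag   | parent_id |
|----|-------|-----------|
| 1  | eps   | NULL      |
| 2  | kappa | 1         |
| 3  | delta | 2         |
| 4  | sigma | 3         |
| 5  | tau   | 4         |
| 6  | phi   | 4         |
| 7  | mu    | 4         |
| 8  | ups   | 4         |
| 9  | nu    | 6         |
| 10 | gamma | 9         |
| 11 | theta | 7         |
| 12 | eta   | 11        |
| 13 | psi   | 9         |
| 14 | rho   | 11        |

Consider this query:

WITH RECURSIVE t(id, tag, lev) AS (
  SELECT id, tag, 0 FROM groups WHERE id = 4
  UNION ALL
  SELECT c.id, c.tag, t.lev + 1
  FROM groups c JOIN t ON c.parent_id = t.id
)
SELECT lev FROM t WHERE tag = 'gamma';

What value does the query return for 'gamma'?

3

Base: id=4 (sigma) at lev 0.
Iteration 1: rows with parent_id in {4} -> tau (id 5, lev 1), phi (id 6, lev 1), mu (id 7, lev 1), ups (id 8, lev 1).
Iteration 2: rows with parent_id in {5,6,7,8} -> nu (id 9, lev 2), theta (id 11, lev 2).
Iteration 3: rows with parent_id in {9,11} -> gamma (id 10, lev 3), eta (id 12, lev 3), psi (id 13, lev 3), rho (id 14, lev 3).
Iteration 4: no rows with parent_id in {10,12,13,14}; recursion stops.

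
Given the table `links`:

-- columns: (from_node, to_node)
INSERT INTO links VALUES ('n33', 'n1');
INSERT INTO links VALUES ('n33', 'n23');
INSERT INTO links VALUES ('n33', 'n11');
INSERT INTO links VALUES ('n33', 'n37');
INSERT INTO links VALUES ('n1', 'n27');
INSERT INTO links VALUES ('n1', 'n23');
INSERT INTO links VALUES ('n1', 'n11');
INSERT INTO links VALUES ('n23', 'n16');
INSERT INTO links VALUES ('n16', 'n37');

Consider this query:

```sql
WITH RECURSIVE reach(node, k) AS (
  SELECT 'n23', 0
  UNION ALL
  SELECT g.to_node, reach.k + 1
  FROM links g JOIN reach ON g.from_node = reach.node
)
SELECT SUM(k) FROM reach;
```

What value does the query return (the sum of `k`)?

3

Base: (n23, k=0).
Iteration 1: edges from {n23} -> (n16, k=1).
Iteration 2: edges from {n16} -> (n37, k=2).
Iteration 3: no outgoing edges from {n37}; recursion stops.
SUM(k) = 0 + 1 + 2 = 3.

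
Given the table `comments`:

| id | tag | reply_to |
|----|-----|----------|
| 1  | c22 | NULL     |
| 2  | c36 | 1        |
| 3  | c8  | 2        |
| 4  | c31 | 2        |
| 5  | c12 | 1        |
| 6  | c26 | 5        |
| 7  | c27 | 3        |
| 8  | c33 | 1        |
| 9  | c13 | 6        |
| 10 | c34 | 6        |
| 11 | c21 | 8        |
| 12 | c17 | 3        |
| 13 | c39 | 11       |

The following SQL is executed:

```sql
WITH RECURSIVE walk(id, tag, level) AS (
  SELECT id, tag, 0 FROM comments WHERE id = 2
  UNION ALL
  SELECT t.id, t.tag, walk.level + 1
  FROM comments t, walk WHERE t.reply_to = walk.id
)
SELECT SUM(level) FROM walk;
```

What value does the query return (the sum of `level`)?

6

Base: id=2 (c36) at level 0.
Iteration 1: rows with reply_to in {2} -> c8 (id 3, level 1), c31 (id 4, level 1).
Iteration 2: rows with reply_to in {3,4} -> c27 (id 7, level 2), c17 (id 12, level 2).
Iteration 3: no rows with reply_to in {7,12}; recursion stops.
SUM(level) = 0 + 1 + 1 + 2 + 2 = 6.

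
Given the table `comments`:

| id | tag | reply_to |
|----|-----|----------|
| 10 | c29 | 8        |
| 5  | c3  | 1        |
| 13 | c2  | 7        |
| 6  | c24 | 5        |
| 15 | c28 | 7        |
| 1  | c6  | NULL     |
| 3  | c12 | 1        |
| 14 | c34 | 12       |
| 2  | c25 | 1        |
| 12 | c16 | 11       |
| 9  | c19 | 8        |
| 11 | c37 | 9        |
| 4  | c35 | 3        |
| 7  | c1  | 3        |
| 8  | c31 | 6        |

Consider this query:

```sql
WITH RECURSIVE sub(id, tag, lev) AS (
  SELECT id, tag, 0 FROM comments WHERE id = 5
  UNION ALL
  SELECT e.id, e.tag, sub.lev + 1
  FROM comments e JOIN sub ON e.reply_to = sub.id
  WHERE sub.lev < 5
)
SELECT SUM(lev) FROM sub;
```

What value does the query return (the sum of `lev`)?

18

Base: id=5 (c3) at lev 0.
Iteration 1: rows with reply_to in {5} -> c24 (id 6, lev 1).
Iteration 2: rows with reply_to in {6} -> c31 (id 8, lev 2).
Iteration 3: rows with reply_to in {8} -> c19 (id 9, lev 3), c29 (id 10, lev 3).
Iteration 4: rows with reply_to in {9,10} -> c37 (id 11, lev 4).
Iteration 5: rows with reply_to in {11} -> c16 (id 12, lev 5).
Iteration 6: lev < 5 fails for all current rows; recursion stops.
SUM(lev) = 0 + 1 + 2 + 3 + 3 + 4 + 5 = 18.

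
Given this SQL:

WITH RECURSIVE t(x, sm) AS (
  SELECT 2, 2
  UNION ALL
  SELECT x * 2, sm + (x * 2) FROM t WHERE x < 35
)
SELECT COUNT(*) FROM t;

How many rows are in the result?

6

Base: x=2, sm=2.
Iteration 1: 2 < 35 holds -> x = 2 * 2 = 4, sm = 2 + 4 = 6.
Iteration 2: 4 < 35 holds -> x = 4 * 2 = 8, sm = 6 + 8 = 14.
Iteration 3: 8 < 35 holds -> x = 8 * 2 = 16, sm = 14 + 16 = 30.
Iteration 4: 16 < 35 holds -> x = 16 * 2 = 32, sm = 30 + 32 = 62.
Iteration 5: 32 < 35 holds -> x = 32 * 2 = 64, sm = 62 + 64 = 126.
Iteration 6: 64 < 35 fails; recursion stops.
Total rows emitted: 6.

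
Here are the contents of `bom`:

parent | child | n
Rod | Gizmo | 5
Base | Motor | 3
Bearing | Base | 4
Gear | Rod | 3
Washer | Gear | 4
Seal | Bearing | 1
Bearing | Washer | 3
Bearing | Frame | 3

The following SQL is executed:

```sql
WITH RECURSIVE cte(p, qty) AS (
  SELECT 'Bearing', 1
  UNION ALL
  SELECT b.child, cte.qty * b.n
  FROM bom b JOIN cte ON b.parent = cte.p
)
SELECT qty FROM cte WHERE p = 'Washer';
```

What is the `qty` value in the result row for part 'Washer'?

3

Base: (Bearing, qty=1).
Iteration 1: components of {Bearing} -> Base = 1*4 = 4, Frame = 1*3 = 3, Washer = 1*3 = 3.
Iteration 2: components of {Base,Frame,Washer} -> Gear = 3*4 = 12, Motor = 4*3 = 12.
Iteration 3: components of {Gear,Motor} -> Rod = 12*3 = 36.
Iteration 4: components of {Rod} -> Gizmo = 36*5 = 180.
Iteration 5: no further components; recursion stops.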